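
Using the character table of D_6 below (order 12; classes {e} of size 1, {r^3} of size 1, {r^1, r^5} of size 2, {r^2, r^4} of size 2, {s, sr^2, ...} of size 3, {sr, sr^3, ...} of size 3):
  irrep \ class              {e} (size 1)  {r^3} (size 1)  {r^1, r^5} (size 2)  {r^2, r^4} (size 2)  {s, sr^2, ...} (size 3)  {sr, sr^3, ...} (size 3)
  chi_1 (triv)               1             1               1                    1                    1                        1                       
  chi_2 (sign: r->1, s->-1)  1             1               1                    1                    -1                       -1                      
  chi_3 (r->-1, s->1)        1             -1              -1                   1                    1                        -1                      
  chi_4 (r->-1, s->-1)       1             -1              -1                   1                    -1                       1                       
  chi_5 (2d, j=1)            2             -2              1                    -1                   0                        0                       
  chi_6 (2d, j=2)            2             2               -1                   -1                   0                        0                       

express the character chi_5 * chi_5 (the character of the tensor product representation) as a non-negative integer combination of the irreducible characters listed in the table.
chi_5 tensor chi_5 = chi_1 + chi_2 + chi_6 (all other irreducibles have multiplicity 0).

Derivation: The character of a tensor product is the pointwise product (chi_5 * chi_5)(C) = chi_5(C) * chi_5(C):
  {e}: (2)*(2), {r^3}: (-2)*(-2), {r^1, r^5}: (1)*(1), {r^2, r^4}: (-1)*(-1), {s, sr^2, ...}: (0)*(0), {sr, sr^3, ...}: (0)*(0)
so (chi_5 * chi_5) takes values
  {e} -> 4, {r^3} -> 4, {r^1, r^5} -> 1, {r^2, r^4} -> 1, {s, sr^2, ...} -> 0, {sr, sr^3, ...} -> 0.
Now take the inner product of this character with each irreducible chi from the table, <chi_5*chi_5, chi> = (1/12) sum_C |C| (chi_5*chi_5)(C) conj(chi(C)):
  <chi_5*chi_5, chi_1> = (1/12)[1*(4)*conj(1) + 1*(4)*conj(1) + 2*(1)*conj(1) + 2*(1)*conj(1) + 3*(0)*conj(1) + 3*(0)*conj(1)]
      = (1/12)[(4) + (4) + (2) + (2) + (0) + (0)] = 12/12 = 1
  <chi_5*chi_5, chi_2> = (1/12)[1*(4)*conj(1) + 1*(4)*conj(1) + 2*(1)*conj(1) + 2*(1)*conj(1) + 3*(0)*conj(-1) + 3*(0)*conj(-1)]
      = (1/12)[(4) + (4) + (2) + (2) + (0) + (0)] = 12/12 = 1
  <chi_5*chi_5, chi_3> = (1/12)[1*(4)*conj(1) + 1*(4)*conj(-1) + 2*(1)*conj(-1) + 2*(1)*conj(1) + 3*(0)*conj(1) + 3*(0)*conj(-1)]
      = (1/12)[(4) + (-4) + (-2) + (2) + (0) + (0)] = 0/12 = 0
  <chi_5*chi_5, chi_4> = (1/12)[1*(4)*conj(1) + 1*(4)*conj(-1) + 2*(1)*conj(-1) + 2*(1)*conj(1) + 3*(0)*conj(-1) + 3*(0)*conj(1)]
      = (1/12)[(4) + (-4) + (-2) + (2) + (0) + (0)] = 0/12 = 0
  <chi_5*chi_5, chi_5> = (1/12)[1*(4)*conj(2) + 1*(4)*conj(-2) + 2*(1)*conj(1) + 2*(1)*conj(-1) + 3*(0)*conj(0) + 3*(0)*conj(0)]
      = (1/12)[(8) + (-8) + (2) + (-2) + (0) + (0)] = 0/12 = 0
  <chi_5*chi_5, chi_6> = (1/12)[1*(4)*conj(2) + 1*(4)*conj(2) + 2*(1)*conj(-1) + 2*(1)*conj(-1) + 3*(0)*conj(0) + 3*(0)*conj(0)]
      = (1/12)[(8) + (8) + (-2) + (-2) + (0) + (0)] = 12/12 = 1
Hence the multiplicities are chi_1: 1, chi_2: 1, chi_6: 1. Dimension check: dim(chi_5)*dim(chi_5) = 2*2 = 4 and sum (mult * dim) = 1*1 + 1*1 + 1*2 = 4.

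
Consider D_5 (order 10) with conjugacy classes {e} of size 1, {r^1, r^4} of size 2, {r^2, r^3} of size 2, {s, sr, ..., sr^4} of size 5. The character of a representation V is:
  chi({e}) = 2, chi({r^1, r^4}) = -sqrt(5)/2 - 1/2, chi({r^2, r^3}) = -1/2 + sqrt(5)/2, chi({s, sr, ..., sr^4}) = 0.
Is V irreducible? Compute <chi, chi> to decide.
Irreducible: <chi, chi> = 1.

Explanation: <chi, chi> = (1/|G|) sum_C |C| * |chi(C)|^2 = (1/10)[1*|2|^2 + 2*|-sqrt(5)/2 - 1/2|^2 + 2*|-1/2 + sqrt(5)/2|^2 + 5*|0|^2]
  = (1/10)[(4) + (sqrt(5) + 3) + (3 - sqrt(5)) + (0)] = 10/10 = 1.
A character is irreducible iff <chi, chi> = 1, so this representation is irreducible.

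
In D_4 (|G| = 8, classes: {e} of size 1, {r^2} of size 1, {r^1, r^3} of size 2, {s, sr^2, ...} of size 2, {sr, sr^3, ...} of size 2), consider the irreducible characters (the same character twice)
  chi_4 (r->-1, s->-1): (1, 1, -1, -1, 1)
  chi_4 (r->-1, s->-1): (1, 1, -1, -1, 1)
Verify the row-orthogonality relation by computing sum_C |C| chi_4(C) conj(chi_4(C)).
Sum = 8 = |G| = 8; so <chi_4, chi_4> = 1 (norm-1 confirms irreducibility).

Proof sketch: Compute term by term over conjugacy classes (|C| * chi_4(C) * conj(chi_4(C))):
  1*(1)*conj(1) + 1*(1)*conj(1) + 2*(-1)*conj(-1) + 2*(-1)*conj(-1) + 2*(1)*conj(1)
  = (1) + (1) + (2) + (2) + (2)
  = 8.
Dividing by |G| = 8 gives 8/8 = 1, matching the row-orthogonality relation <chi_4, chi_4> = [chi_4 = chi_4].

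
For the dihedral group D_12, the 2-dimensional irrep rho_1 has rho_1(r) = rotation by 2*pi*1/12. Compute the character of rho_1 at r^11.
chi_{rho_1}(r^11) = 2*cos(2*pi*1*11/12) = sqrt(3)

Derivation: rho_1(r^11) is rotation by angle 2*pi*1*11/12, whose trace is 2*cos(2*pi*1*11/12) = sqrt(3).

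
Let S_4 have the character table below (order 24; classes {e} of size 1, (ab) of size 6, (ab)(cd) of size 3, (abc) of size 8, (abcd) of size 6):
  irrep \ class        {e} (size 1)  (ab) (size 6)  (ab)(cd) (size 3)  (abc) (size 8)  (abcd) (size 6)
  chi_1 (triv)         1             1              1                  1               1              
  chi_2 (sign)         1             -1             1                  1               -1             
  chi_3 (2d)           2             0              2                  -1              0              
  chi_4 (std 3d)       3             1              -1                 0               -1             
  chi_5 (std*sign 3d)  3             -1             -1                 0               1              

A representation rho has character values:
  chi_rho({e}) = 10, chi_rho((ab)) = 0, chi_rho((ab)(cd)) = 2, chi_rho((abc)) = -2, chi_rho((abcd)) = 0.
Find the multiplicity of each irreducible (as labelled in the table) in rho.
Multiplicities: chi_1: 0, chi_2: 0, chi_3: 2, chi_4: 1, chi_5: 1.

Working: Use <chi_rho, chi> = (1/|G|) sum_C |C| * chi_rho(C) * conj(chi(C)) with |G| = 24 for each irreducible chi in the table:
  <chi_rho, chi_1> = (1/24)[1*(10)*conj(1) + 6*(0)*conj(1) + 3*(2)*conj(1) + 8*(-2)*conj(1) + 6*(0)*conj(1)]
      = (1/24)[(10) + (0) + (6) + (-16) + (0)] = 0/24 = 0
  <chi_rho, chi_2> = (1/24)[1*(10)*conj(1) + 6*(0)*conj(-1) + 3*(2)*conj(1) + 8*(-2)*conj(1) + 6*(0)*conj(-1)]
      = (1/24)[(10) + (0) + (6) + (-16) + (0)] = 0/24 = 0
  <chi_rho, chi_3> = (1/24)[1*(10)*conj(2) + 6*(0)*conj(0) + 3*(2)*conj(2) + 8*(-2)*conj(-1) + 6*(0)*conj(0)]
      = (1/24)[(20) + (0) + (12) + (16) + (0)] = 48/24 = 2
  <chi_rho, chi_4> = (1/24)[1*(10)*conj(3) + 6*(0)*conj(1) + 3*(2)*conj(-1) + 8*(-2)*conj(0) + 6*(0)*conj(-1)]
      = (1/24)[(30) + (0) + (-6) + (0) + (0)] = 24/24 = 1
  <chi_rho, chi_5> = (1/24)[1*(10)*conj(3) + 6*(0)*conj(-1) + 3*(2)*conj(-1) + 8*(-2)*conj(0) + 6*(0)*conj(1)]
      = (1/24)[(30) + (0) + (-6) + (0) + (0)] = 24/24 = 1
Dimension check: dim(rho) = sum (mult * dim) = 0*1 + 0*1 + 2*2 + 1*3 + 1*3 = 10 = chi_rho(e) = 10.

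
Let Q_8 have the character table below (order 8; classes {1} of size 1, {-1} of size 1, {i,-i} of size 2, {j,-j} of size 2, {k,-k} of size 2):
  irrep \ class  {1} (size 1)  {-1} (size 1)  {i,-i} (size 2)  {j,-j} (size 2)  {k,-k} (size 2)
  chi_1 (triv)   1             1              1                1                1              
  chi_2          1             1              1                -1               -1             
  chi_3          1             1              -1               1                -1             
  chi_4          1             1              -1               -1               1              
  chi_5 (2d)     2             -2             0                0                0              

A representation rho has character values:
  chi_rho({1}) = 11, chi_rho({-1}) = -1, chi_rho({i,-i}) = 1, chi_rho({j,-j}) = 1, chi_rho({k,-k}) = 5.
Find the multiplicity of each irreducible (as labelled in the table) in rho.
Multiplicities: chi_1: 3, chi_2: 0, chi_3: 0, chi_4: 2, chi_5: 3.

Justification: Use <chi_rho, chi> = (1/|G|) sum_C |C| * chi_rho(C) * conj(chi(C)) with |G| = 8 for each irreducible chi in the table:
  <chi_rho, chi_1> = (1/8)[1*(11)*conj(1) + 1*(-1)*conj(1) + 2*(1)*conj(1) + 2*(1)*conj(1) + 2*(5)*conj(1)]
      = (1/8)[(11) + (-1) + (2) + (2) + (10)] = 24/8 = 3
  <chi_rho, chi_2> = (1/8)[1*(11)*conj(1) + 1*(-1)*conj(1) + 2*(1)*conj(1) + 2*(1)*conj(-1) + 2*(5)*conj(-1)]
      = (1/8)[(11) + (-1) + (2) + (-2) + (-10)] = 0/8 = 0
  <chi_rho, chi_3> = (1/8)[1*(11)*conj(1) + 1*(-1)*conj(1) + 2*(1)*conj(-1) + 2*(1)*conj(1) + 2*(5)*conj(-1)]
      = (1/8)[(11) + (-1) + (-2) + (2) + (-10)] = 0/8 = 0
  <chi_rho, chi_4> = (1/8)[1*(11)*conj(1) + 1*(-1)*conj(1) + 2*(1)*conj(-1) + 2*(1)*conj(-1) + 2*(5)*conj(1)]
      = (1/8)[(11) + (-1) + (-2) + (-2) + (10)] = 16/8 = 2
  <chi_rho, chi_5> = (1/8)[1*(11)*conj(2) + 1*(-1)*conj(-2) + 2*(1)*conj(0) + 2*(1)*conj(0) + 2*(5)*conj(0)]
      = (1/8)[(22) + (2) + (0) + (0) + (0)] = 24/8 = 3
Dimension check: dim(rho) = sum (mult * dim) = 3*1 + 0*1 + 0*1 + 2*1 + 3*2 = 11 = chi_rho(e) = 11.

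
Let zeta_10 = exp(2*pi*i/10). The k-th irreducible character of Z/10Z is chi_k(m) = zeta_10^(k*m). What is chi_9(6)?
chi_9(6) = zeta_10^54 = exp(4*I*pi/5)

Reasoning: chi_9(6) = zeta_10^(9*6) = zeta_10^54. Since zeta_10^10 = 1, this equals zeta_10^4 = exp(2*pi*i*4/10) = exp(4*I*pi/5).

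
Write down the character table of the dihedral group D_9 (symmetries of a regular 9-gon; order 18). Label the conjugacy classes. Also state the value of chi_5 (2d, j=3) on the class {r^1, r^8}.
Conjugacy classes: {e} of size 1, {r^1, r^8} of size 2, {r^2, r^7} of size 2, {r^3, r^6} of size 2, {r^4, r^5} of size 2, {s, sr, ..., sr^8} of size 9.
Character table:
  irrep \ class              {e} (size 1)  {r^1, r^8} (size 2)  {r^2, r^7} (size 2)  {r^3, r^6} (size 2)  {r^4, r^5} (size 2)  {s, sr, ..., sr^8} (size 9)
  chi_1 (triv)               1             1                    1                    1                    1                    1                          
  chi_2 (sign: r->1, s->-1)  1             1                    1                    1                    1                    -1                         
  chi_3 (2d, j=1)            2             2*cos(2*pi/9)        2*cos(4*pi/9)        -1                   -2*cos(pi/9)         0                          
  chi_4 (2d, j=2)            2             2*cos(4*pi/9)        -2*cos(pi/9)         -1                   2*cos(2*pi/9)        0                          
  chi_5 (2d, j=3)            2             -1                   -1                   2                    -1                   0                          
  chi_6 (2d, j=4)            2             -2*cos(pi/9)         2*cos(2*pi/9)        -1                   2*cos(4*pi/9)        0                          

Spot check: chi_5 (2d, j=3) on {r^1, r^8} = -1.

Solution. D_9 has order 2*9 = 18 with 6 conjugacy classes, hence 6 irreducibles. Sum of squared dims 1 + 1 + 4 + 4 + 4 + 4 = 18 = |G|. Linear characters come from the abelianisation; the 2-dimensional irreps have character r^k -> 2*cos(2*pi*j*k/9), reflections -> 0.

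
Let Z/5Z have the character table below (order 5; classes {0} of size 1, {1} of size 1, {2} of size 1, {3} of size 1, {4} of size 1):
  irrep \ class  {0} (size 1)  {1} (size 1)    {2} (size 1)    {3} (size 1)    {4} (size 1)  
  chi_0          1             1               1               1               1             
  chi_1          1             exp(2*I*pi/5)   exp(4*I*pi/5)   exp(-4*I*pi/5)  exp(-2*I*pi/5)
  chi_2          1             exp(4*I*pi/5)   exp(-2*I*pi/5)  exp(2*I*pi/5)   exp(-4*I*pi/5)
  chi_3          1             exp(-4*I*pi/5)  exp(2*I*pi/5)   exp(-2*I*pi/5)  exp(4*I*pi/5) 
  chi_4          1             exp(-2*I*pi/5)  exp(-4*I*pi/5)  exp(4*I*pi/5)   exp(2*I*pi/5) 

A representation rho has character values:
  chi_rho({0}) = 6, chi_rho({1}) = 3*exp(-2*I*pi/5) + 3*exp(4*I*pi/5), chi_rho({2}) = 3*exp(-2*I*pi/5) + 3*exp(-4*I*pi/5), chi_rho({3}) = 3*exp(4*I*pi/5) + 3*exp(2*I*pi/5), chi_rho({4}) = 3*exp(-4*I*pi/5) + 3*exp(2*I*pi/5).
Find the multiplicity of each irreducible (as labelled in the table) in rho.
Multiplicities: chi_0: 0, chi_1: 0, chi_2: 3, chi_3: 0, chi_4: 3.

Justification: Use <chi_rho, chi> = (1/|G|) sum_C |C| * chi_rho(C) * conj(chi(C)) with |G| = 5 for each irreducible chi in the table:
  <chi_rho, chi_0> = (1/5)[1*(6)*conj(1) + 1*(3*exp(-2*I*pi/5) + 3*exp(4*I*pi/5))*conj(1) + 1*(3*exp(-2*I*pi/5) + 3*exp(-4*I*pi/5))*conj(1) + 1*(3*exp(4*I*pi/5) + 3*exp(2*I*pi/5))*conj(1) + 1*(3*exp(-4*I*pi/5) + 3*exp(2*I*pi/5))*conj(1)]
      = (1/5)[(6) + (3*exp(-2*I*pi/5) + 3*exp(4*I*pi/5)) + (3*exp(-2*I*pi/5) + 3*exp(-4*I*pi/5)) + (3*exp(4*I*pi/5) + 3*exp(2*I*pi/5)) + (3*exp(-4*I*pi/5) + 3*exp(2*I*pi/5))] = 0/5 = 0
  <chi_rho, chi_1> = (1/5)[1*(6)*conj(1) + 1*(3*exp(-2*I*pi/5) + 3*exp(4*I*pi/5))*conj(exp(2*I*pi/5)) + 1*(3*exp(-2*I*pi/5) + 3*exp(-4*I*pi/5))*conj(exp(4*I*pi/5)) + 1*(3*exp(4*I*pi/5) + 3*exp(2*I*pi/5))*conj(exp(-4*I*pi/5)) + 1*(3*exp(-4*I*pi/5) + 3*exp(2*I*pi/5))*conj(exp(-2*I*pi/5))]
      = (1/5)[(6) + (3*exp(-4*I*pi/5) + 3*exp(2*I*pi/5)) + (3*exp(4*I*pi/5) + 3*exp(2*I*pi/5)) + (3*exp(-2*I*pi/5) + 3*exp(-4*I*pi/5)) + (3*exp(-2*I*pi/5) + 3*exp(4*I*pi/5))] = 0/5 = 0
  <chi_rho, chi_2> = (1/5)[1*(6)*conj(1) + 1*(3*exp(-2*I*pi/5) + 3*exp(4*I*pi/5))*conj(exp(4*I*pi/5)) + 1*(3*exp(-2*I*pi/5) + 3*exp(-4*I*pi/5))*conj(exp(-2*I*pi/5)) + 1*(3*exp(4*I*pi/5) + 3*exp(2*I*pi/5))*conj(exp(2*I*pi/5)) + 1*(3*exp(-4*I*pi/5) + 3*exp(2*I*pi/5))*conj(exp(-4*I*pi/5))]
      = (1/5)[(6) + (3 + 3*exp(4*I*pi/5)) + (3 + 3*exp(-2*I*pi/5)) + (3 + 3*exp(2*I*pi/5)) + (3 + 3*exp(-4*I*pi/5))] = 15/5 = 3
  <chi_rho, chi_3> = (1/5)[1*(6)*conj(1) + 1*(3*exp(-2*I*pi/5) + 3*exp(4*I*pi/5))*conj(exp(-4*I*pi/5)) + 1*(3*exp(-2*I*pi/5) + 3*exp(-4*I*pi/5))*conj(exp(2*I*pi/5)) + 1*(3*exp(4*I*pi/5) + 3*exp(2*I*pi/5))*conj(exp(-2*I*pi/5)) + 1*(3*exp(-4*I*pi/5) + 3*exp(2*I*pi/5))*conj(exp(4*I*pi/5))]
      = (1/5)[(6) + (3*exp(-2*I*pi/5) + 3*exp(2*I*pi/5)) + (3*exp(-4*I*pi/5) + 3*exp(4*I*pi/5)) + (3*exp(-4*I*pi/5) + 3*exp(4*I*pi/5)) + (3*exp(-2*I*pi/5) + 3*exp(2*I*pi/5))] = 0/5 = 0
  <chi_rho, chi_4> = (1/5)[1*(6)*conj(1) + 1*(3*exp(-2*I*pi/5) + 3*exp(4*I*pi/5))*conj(exp(-2*I*pi/5)) + 1*(3*exp(-2*I*pi/5) + 3*exp(-4*I*pi/5))*conj(exp(-4*I*pi/5)) + 1*(3*exp(4*I*pi/5) + 3*exp(2*I*pi/5))*conj(exp(4*I*pi/5)) + 1*(3*exp(-4*I*pi/5) + 3*exp(2*I*pi/5))*conj(exp(2*I*pi/5))]
      = (1/5)[(6) + (3 + 3*exp(-4*I*pi/5)) + (3 + 3*exp(2*I*pi/5)) + (3 + 3*exp(-2*I*pi/5)) + (3 + 3*exp(4*I*pi/5))] = 15/5 = 3
(Exp terms are combined using exp(i*s)*conj(exp(i*t)) = exp(i*(s-t)), and sums of them are collapsed using the identity that for every m > 1 the m distinct m-th roots of unity sum to 0, e.g. 1 + exp(2*I*pi/3) + exp(-2*I*pi/3) = 0.)
Dimension check: dim(rho) = sum (mult * dim) = 0*1 + 0*1 + 3*1 + 0*1 + 3*1 = 6 = chi_rho(e) = 6.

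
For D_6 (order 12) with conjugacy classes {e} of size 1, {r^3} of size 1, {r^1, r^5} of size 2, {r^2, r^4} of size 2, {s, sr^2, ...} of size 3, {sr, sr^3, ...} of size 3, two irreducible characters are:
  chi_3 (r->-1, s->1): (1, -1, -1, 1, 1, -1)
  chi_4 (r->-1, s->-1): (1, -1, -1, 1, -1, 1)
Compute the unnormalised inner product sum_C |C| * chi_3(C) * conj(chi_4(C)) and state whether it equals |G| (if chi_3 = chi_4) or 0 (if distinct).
Sum = 0; so <chi_3, chi_4> = 0 (distinct irreducibles are orthogonal).

Compute term by term over conjugacy classes (|C| * chi_3(C) * conj(chi_4(C))):
  1*(1)*conj(1) + 1*(-1)*conj(-1) + 2*(-1)*conj(-1) + 2*(1)*conj(1) + 3*(1)*conj(-1) + 3*(-1)*conj(1)
  = (1) + (1) + (2) + (2) + (-3) + (-3)
  = 0.
Dividing by |G| = 12 gives 0/12 = 0, matching the row-orthogonality relation <chi_3, chi_4> = [chi_3 = chi_4].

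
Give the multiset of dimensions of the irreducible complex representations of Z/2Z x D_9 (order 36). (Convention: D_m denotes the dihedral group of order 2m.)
Dimensions: 1, 1, 1, 1, 2, 2, 2, 2, 2, 2, 2, 2

Working: There are 12 irreducibles (= number of conjugacy classes). Their dimensions d_i satisfy sum d_i^2 = |G| = 36: 1 + 1 + 1 + 1 + 4 + 4 + 4 + 4 + 4 + 4 + 4 + 4 = 36. (For the product with Z/2Z: each of the 2 1-dim characters of Z/2Z tensors with each irrep of D_9, giving 2 copies of each D_9-dimension.)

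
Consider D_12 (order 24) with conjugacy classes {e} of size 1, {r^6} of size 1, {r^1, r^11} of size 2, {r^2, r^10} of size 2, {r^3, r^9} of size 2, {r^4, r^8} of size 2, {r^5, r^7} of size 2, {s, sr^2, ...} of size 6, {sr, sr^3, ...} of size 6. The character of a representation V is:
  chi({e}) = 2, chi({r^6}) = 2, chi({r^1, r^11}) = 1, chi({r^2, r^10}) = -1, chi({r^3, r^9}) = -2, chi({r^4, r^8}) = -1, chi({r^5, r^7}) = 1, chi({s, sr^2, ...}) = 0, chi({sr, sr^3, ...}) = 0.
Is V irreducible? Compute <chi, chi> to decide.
Irreducible: <chi, chi> = 1.

Proof sketch: <chi, chi> = (1/|G|) sum_C |C| * |chi(C)|^2 = (1/24)[1*|2|^2 + 1*|2|^2 + 2*|1|^2 + 2*|-1|^2 + 2*|-2|^2 + 2*|-1|^2 + 2*|1|^2 + 6*|0|^2 + 6*|0|^2]
  = (1/24)[(4) + (4) + (2) + (2) + (8) + (2) + (2) + (0) + (0)] = 24/24 = 1.
A character is irreducible iff <chi, chi> = 1, so this representation is irreducible.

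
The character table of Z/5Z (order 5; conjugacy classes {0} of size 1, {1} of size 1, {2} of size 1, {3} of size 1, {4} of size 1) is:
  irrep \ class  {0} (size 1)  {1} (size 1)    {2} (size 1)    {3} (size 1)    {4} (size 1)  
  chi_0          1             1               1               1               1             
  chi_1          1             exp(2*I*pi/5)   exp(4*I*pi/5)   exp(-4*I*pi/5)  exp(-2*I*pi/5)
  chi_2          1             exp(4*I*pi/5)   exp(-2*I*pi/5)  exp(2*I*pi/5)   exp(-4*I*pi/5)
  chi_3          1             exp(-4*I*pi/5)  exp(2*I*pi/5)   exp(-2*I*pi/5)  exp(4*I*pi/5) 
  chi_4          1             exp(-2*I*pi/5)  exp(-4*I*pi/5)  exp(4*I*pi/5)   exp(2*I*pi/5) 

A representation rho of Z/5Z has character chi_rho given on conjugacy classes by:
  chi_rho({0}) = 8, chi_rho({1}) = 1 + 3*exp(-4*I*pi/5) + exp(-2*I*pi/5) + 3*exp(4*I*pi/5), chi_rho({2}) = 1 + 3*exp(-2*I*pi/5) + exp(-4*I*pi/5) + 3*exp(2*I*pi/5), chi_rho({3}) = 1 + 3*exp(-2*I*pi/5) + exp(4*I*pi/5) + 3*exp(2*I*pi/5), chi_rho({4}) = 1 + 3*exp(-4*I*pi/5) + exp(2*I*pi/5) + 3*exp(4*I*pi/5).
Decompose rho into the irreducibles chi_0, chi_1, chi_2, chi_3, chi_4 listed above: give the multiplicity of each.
Multiplicities: chi_0: 1, chi_1: 0, chi_2: 3, chi_3: 3, chi_4: 1.

Argument: Use <chi_rho, chi> = (1/|G|) sum_C |C| * chi_rho(C) * conj(chi(C)) with |G| = 5 for each irreducible chi in the table:
  <chi_rho, chi_0> = (1/5)[1*(8)*conj(1) + 1*(1 + 3*exp(-4*I*pi/5) + exp(-2*I*pi/5) + 3*exp(4*I*pi/5))*conj(1) + 1*(1 + 3*exp(-2*I*pi/5) + exp(-4*I*pi/5) + 3*exp(2*I*pi/5))*conj(1) + 1*(1 + 3*exp(-2*I*pi/5) + exp(4*I*pi/5) + 3*exp(2*I*pi/5))*conj(1) + 1*(1 + 3*exp(-4*I*pi/5) + exp(2*I*pi/5) + 3*exp(4*I*pi/5))*conj(1)]
      = (1/5)[(8) + (1 + 3*exp(-4*I*pi/5) + exp(-2*I*pi/5) + 3*exp(4*I*pi/5)) + (1 + 3*exp(-2*I*pi/5) + exp(-4*I*pi/5) + 3*exp(2*I*pi/5)) + (1 + 3*exp(-2*I*pi/5) + exp(4*I*pi/5) + 3*exp(2*I*pi/5)) + (1 + 3*exp(-4*I*pi/5) + exp(2*I*pi/5) + 3*exp(4*I*pi/5))] = 5/5 = 1
  <chi_rho, chi_1> = (1/5)[1*(8)*conj(1) + 1*(1 + 3*exp(-4*I*pi/5) + exp(-2*I*pi/5) + 3*exp(4*I*pi/5))*conj(exp(2*I*pi/5)) + 1*(1 + 3*exp(-2*I*pi/5) + exp(-4*I*pi/5) + 3*exp(2*I*pi/5))*conj(exp(4*I*pi/5)) + 1*(1 + 3*exp(-2*I*pi/5) + exp(4*I*pi/5) + 3*exp(2*I*pi/5))*conj(exp(-4*I*pi/5)) + 1*(1 + 3*exp(-4*I*pi/5) + exp(2*I*pi/5) + 3*exp(4*I*pi/5))*conj(exp(-2*I*pi/5))]
      = (1/5)[(8) + (exp(-2*I*pi/5) + exp(-4*I*pi/5) + 3*exp(4*I*pi/5) + 3*exp(2*I*pi/5)) + (3*exp(-2*I*pi/5) + exp(-4*I*pi/5) + exp(2*I*pi/5) + 3*exp(4*I*pi/5)) + (3*exp(-4*I*pi/5) + exp(-2*I*pi/5) + exp(4*I*pi/5) + 3*exp(2*I*pi/5)) + (3*exp(-2*I*pi/5) + 3*exp(-4*I*pi/5) + exp(4*I*pi/5) + exp(2*I*pi/5))] = 0/5 = 0
  <chi_rho, chi_2> = (1/5)[1*(8)*conj(1) + 1*(1 + 3*exp(-4*I*pi/5) + exp(-2*I*pi/5) + 3*exp(4*I*pi/5))*conj(exp(4*I*pi/5)) + 1*(1 + 3*exp(-2*I*pi/5) + exp(-4*I*pi/5) + 3*exp(2*I*pi/5))*conj(exp(-2*I*pi/5)) + 1*(1 + 3*exp(-2*I*pi/5) + exp(4*I*pi/5) + 3*exp(2*I*pi/5))*conj(exp(2*I*pi/5)) + 1*(1 + 3*exp(-4*I*pi/5) + exp(2*I*pi/5) + 3*exp(4*I*pi/5))*conj(exp(-4*I*pi/5))]
      = (1/5)[(8) + (3 + exp(-4*I*pi/5) + exp(4*I*pi/5) + 3*exp(2*I*pi/5)) + (3 + exp(-2*I*pi/5) + exp(2*I*pi/5) + 3*exp(4*I*pi/5)) + (3 + 3*exp(-4*I*pi/5) + exp(-2*I*pi/5) + exp(2*I*pi/5)) + (3 + 3*exp(-2*I*pi/5) + exp(-4*I*pi/5) + exp(4*I*pi/5))] = 15/5 = 3
  <chi_rho, chi_3> = (1/5)[1*(8)*conj(1) + 1*(1 + 3*exp(-4*I*pi/5) + exp(-2*I*pi/5) + 3*exp(4*I*pi/5))*conj(exp(-4*I*pi/5)) + 1*(1 + 3*exp(-2*I*pi/5) + exp(-4*I*pi/5) + 3*exp(2*I*pi/5))*conj(exp(2*I*pi/5)) + 1*(1 + 3*exp(-2*I*pi/5) + exp(4*I*pi/5) + 3*exp(2*I*pi/5))*conj(exp(-2*I*pi/5)) + 1*(1 + 3*exp(-4*I*pi/5) + exp(2*I*pi/5) + 3*exp(4*I*pi/5))*conj(exp(4*I*pi/5))]
      = (1/5)[(8) + (3 + 3*exp(-2*I*pi/5) + exp(4*I*pi/5) + exp(2*I*pi/5)) + (3 + 3*exp(-4*I*pi/5) + exp(-2*I*pi/5) + exp(4*I*pi/5)) + (3 + exp(-4*I*pi/5) + exp(2*I*pi/5) + 3*exp(4*I*pi/5)) + (3 + exp(-2*I*pi/5) + exp(-4*I*pi/5) + 3*exp(2*I*pi/5))] = 15/5 = 3
  <chi_rho, chi_4> = (1/5)[1*(8)*conj(1) + 1*(1 + 3*exp(-4*I*pi/5) + exp(-2*I*pi/5) + 3*exp(4*I*pi/5))*conj(exp(-2*I*pi/5)) + 1*(1 + 3*exp(-2*I*pi/5) + exp(-4*I*pi/5) + 3*exp(2*I*pi/5))*conj(exp(-4*I*pi/5)) + 1*(1 + 3*exp(-2*I*pi/5) + exp(4*I*pi/5) + 3*exp(2*I*pi/5))*conj(exp(4*I*pi/5)) + 1*(1 + 3*exp(-4*I*pi/5) + exp(2*I*pi/5) + 3*exp(4*I*pi/5))*conj(exp(2*I*pi/5))]
      = (1/5)[(8) + (1 + 3*exp(-2*I*pi/5) + 3*exp(-4*I*pi/5) + exp(2*I*pi/5)) + (1 + 3*exp(-4*I*pi/5) + exp(4*I*pi/5) + 3*exp(2*I*pi/5)) + (1 + 3*exp(-2*I*pi/5) + exp(-4*I*pi/5) + 3*exp(4*I*pi/5)) + (1 + exp(-2*I*pi/5) + 3*exp(4*I*pi/5) + 3*exp(2*I*pi/5))] = 5/5 = 1
(Exp terms are combined using exp(i*s)*conj(exp(i*t)) = exp(i*(s-t)), and sums of them are collapsed using the identity that for every m > 1 the m distinct m-th roots of unity sum to 0, e.g. 1 + exp(2*I*pi/3) + exp(-2*I*pi/3) = 0.)
Dimension check: dim(rho) = sum (mult * dim) = 1*1 + 0*1 + 3*1 + 3*1 + 1*1 = 8 = chi_rho(e) = 8.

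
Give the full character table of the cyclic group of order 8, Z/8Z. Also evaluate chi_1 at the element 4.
Character table of Z/8Z (irreps indexed chi_0,...,chi_7 with chi_k(m) = zeta_8^(k*m), zeta_8 = exp(2*pi*i/8)):
  irrep \ class  {0} (size 1)  {1} (size 1)    {2} (size 1)  {3} (size 1)    {4} (size 1)  {5} (size 1)    {6} (size 1)  {7} (size 1)  
  chi_0          1             1               1             1               1             1               1             1             
  chi_1          1             exp(I*pi/4)     I             exp(3*I*pi/4)   -1            exp(-3*I*pi/4)  -I            exp(-I*pi/4)  
  chi_2          1             I               -1            -I              1             I               -1            -I            
  chi_3          1             exp(3*I*pi/4)   -I            exp(I*pi/4)     -1            exp(-I*pi/4)    I             exp(-3*I*pi/4)
  chi_4          1             -1              1             -1              1             -1              1             -1            
  chi_5          1             exp(-3*I*pi/4)  I             exp(-I*pi/4)    -1            exp(I*pi/4)     -I            exp(3*I*pi/4) 
  chi_6          1             -I              -1            I               1             -I              -1            I             
  chi_7          1             exp(-I*pi/4)    -I            exp(-3*I*pi/4)  -1            exp(3*I*pi/4)   I             exp(I*pi/4)   

Spot check: chi_1(4) = zeta_8^(1*4) = zeta_8^4 = -1.

Working: Z/8Z is abelian, so all 8 irreducible complex representations are 1-dimensional. They are given by chi_k(m) = zeta_8^(k*m) for k = 0,...,7. Row orthogonality: sum_m chi_k(m) conj(chi_l(m)) = 8 * [k = l].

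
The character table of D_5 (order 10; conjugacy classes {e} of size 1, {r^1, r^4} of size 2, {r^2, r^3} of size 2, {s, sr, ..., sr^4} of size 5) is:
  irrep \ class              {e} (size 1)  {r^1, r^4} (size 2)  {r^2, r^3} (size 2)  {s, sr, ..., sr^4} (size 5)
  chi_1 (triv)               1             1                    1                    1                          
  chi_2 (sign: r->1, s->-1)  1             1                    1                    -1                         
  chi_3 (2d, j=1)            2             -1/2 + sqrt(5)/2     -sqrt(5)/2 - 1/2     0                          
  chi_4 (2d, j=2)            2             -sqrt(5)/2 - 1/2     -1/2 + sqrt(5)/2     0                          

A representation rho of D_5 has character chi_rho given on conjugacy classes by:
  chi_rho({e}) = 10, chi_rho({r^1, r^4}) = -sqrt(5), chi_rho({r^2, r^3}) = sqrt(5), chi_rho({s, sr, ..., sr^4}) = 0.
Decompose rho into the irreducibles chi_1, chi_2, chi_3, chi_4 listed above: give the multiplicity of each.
Multiplicities: chi_1: 1, chi_2: 1, chi_3: 1, chi_4: 3.

Explanation: Use <chi_rho, chi> = (1/|G|) sum_C |C| * chi_rho(C) * conj(chi(C)) with |G| = 10 for each irreducible chi in the table:
  <chi_rho, chi_1> = (1/10)[1*(10)*conj(1) + 2*(-sqrt(5))*conj(1) + 2*(sqrt(5))*conj(1) + 5*(0)*conj(1)]
      = (1/10)[(10) + (-2*sqrt(5)) + (2*sqrt(5)) + (0)] = 10/10 = 1
  <chi_rho, chi_2> = (1/10)[1*(10)*conj(1) + 2*(-sqrt(5))*conj(1) + 2*(sqrt(5))*conj(1) + 5*(0)*conj(-1)]
      = (1/10)[(10) + (-2*sqrt(5)) + (2*sqrt(5)) + (0)] = 10/10 = 1
  <chi_rho, chi_3> = (1/10)[1*(10)*conj(2) + 2*(-sqrt(5))*conj(-1/2 + sqrt(5)/2) + 2*(sqrt(5))*conj(-sqrt(5)/2 - 1/2) + 5*(0)*conj(0)]
      = (1/10)[(20) + (-5 + sqrt(5)) + (-5 - sqrt(5)) + (0)] = 10/10 = 1
  <chi_rho, chi_4> = (1/10)[1*(10)*conj(2) + 2*(-sqrt(5))*conj(-sqrt(5)/2 - 1/2) + 2*(sqrt(5))*conj(-1/2 + sqrt(5)/2) + 5*(0)*conj(0)]
      = (1/10)[(20) + (sqrt(5) + 5) + (5 - sqrt(5)) + (0)] = 30/10 = 3
Dimension check: dim(rho) = sum (mult * dim) = 1*1 + 1*1 + 1*2 + 3*2 = 10 = chi_rho(e) = 10.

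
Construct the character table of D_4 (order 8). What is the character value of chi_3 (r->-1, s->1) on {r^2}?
Conjugacy classes: {e} of size 1, {r^2} of size 1, {r^1, r^3} of size 2, {s, sr^2, ...} of size 2, {sr, sr^3, ...} of size 2.
Character table:
  irrep \ class              {e} (size 1)  {r^2} (size 1)  {r^1, r^3} (size 2)  {s, sr^2, ...} (size 2)  {sr, sr^3, ...} (size 2)
  chi_1 (triv)               1             1               1                    1                        1                       
  chi_2 (sign: r->1, s->-1)  1             1               1                    -1                       -1                      
  chi_3 (r->-1, s->1)        1             1               -1                   1                        -1                      
  chi_4 (r->-1, s->-1)       1             1               -1                   -1                       1                       
  chi_5 (2d, j=1)            2             -2              0                    0                        0                       

Spot check: chi_3 (r->-1, s->1) on {r^2} = 1.

Working: D_4 has order 2*4 = 8 with 5 conjugacy classes, hence 5 irreducibles. Sum of squared dims 1 + 1 + 1 + 1 + 4 = 8 = |G|. Linear characters come from the abelianisation; the 2-dimensional irreps have character r^k -> 2*cos(2*pi*j*k/4), reflections -> 0.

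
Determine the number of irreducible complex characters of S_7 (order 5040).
15

Explanation: The number of irreducible complex representations of a finite group equals its number of conjugacy classes. Conjugacy classes in S_7 correspond to cycle types, i.e. partitions of 7; there are p(7) = 15 of them, so S_7 (order 5040) has exactly 15 irreducible complex representations.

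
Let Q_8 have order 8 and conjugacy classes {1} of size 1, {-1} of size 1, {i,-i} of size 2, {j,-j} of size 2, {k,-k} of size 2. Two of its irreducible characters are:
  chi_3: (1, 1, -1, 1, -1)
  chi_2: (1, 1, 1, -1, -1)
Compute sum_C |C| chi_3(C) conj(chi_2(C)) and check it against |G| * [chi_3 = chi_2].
Sum = 0; so <chi_3, chi_2> = 0 (distinct irreducibles are orthogonal).

Why: Compute term by term over conjugacy classes (|C| * chi_3(C) * conj(chi_2(C))):
  1*(1)*conj(1) + 1*(1)*conj(1) + 2*(-1)*conj(1) + 2*(1)*conj(-1) + 2*(-1)*conj(-1)
  = (1) + (1) + (-2) + (-2) + (2)
  = 0.
Dividing by |G| = 8 gives 0/8 = 0, matching the row-orthogonality relation <chi_3, chi_2> = [chi_3 = chi_2].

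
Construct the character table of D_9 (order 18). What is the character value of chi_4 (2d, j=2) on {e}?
Conjugacy classes: {e} of size 1, {r^1, r^8} of size 2, {r^2, r^7} of size 2, {r^3, r^6} of size 2, {r^4, r^5} of size 2, {s, sr, ..., sr^8} of size 9.
Character table:
  irrep \ class              {e} (size 1)  {r^1, r^8} (size 2)  {r^2, r^7} (size 2)  {r^3, r^6} (size 2)  {r^4, r^5} (size 2)  {s, sr, ..., sr^8} (size 9)
  chi_1 (triv)               1             1                    1                    1                    1                    1                          
  chi_2 (sign: r->1, s->-1)  1             1                    1                    1                    1                    -1                         
  chi_3 (2d, j=1)            2             2*cos(2*pi/9)        2*cos(4*pi/9)        -1                   -2*cos(pi/9)         0                          
  chi_4 (2d, j=2)            2             2*cos(4*pi/9)        -2*cos(pi/9)         -1                   2*cos(2*pi/9)        0                          
  chi_5 (2d, j=3)            2             -1                   -1                   2                    -1                   0                          
  chi_6 (2d, j=4)            2             -2*cos(pi/9)         2*cos(2*pi/9)        -1                   2*cos(4*pi/9)        0                          

Spot check: chi_4 (2d, j=2) on {e} = 2.

Solution. D_9 has order 2*9 = 18 with 6 conjugacy classes, hence 6 irreducibles. Sum of squared dims 1 + 1 + 4 + 4 + 4 + 4 = 18 = |G|. Linear characters come from the abelianisation; the 2-dimensional irreps have character r^k -> 2*cos(2*pi*j*k/9), reflections -> 0.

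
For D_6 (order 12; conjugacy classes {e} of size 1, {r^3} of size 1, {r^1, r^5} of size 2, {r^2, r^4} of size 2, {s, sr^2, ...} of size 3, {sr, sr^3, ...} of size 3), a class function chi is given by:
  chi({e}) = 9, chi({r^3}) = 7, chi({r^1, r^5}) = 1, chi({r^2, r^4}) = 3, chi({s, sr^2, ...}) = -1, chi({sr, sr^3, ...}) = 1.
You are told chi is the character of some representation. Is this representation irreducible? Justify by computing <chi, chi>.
Not irreducible (reducible): <chi, chi> = 13 > 1.

<chi, chi> = (1/|G|) sum_C |C| * |chi(C)|^2 = (1/12)[1*|9|^2 + 1*|7|^2 + 2*|1|^2 + 2*|3|^2 + 3*|-1|^2 + 3*|1|^2]
  = (1/12)[(81) + (49) + (2) + (18) + (3) + (3)] = 156/12 = 13.
A character is irreducible iff <chi, chi> = 1, so this representation is reducible.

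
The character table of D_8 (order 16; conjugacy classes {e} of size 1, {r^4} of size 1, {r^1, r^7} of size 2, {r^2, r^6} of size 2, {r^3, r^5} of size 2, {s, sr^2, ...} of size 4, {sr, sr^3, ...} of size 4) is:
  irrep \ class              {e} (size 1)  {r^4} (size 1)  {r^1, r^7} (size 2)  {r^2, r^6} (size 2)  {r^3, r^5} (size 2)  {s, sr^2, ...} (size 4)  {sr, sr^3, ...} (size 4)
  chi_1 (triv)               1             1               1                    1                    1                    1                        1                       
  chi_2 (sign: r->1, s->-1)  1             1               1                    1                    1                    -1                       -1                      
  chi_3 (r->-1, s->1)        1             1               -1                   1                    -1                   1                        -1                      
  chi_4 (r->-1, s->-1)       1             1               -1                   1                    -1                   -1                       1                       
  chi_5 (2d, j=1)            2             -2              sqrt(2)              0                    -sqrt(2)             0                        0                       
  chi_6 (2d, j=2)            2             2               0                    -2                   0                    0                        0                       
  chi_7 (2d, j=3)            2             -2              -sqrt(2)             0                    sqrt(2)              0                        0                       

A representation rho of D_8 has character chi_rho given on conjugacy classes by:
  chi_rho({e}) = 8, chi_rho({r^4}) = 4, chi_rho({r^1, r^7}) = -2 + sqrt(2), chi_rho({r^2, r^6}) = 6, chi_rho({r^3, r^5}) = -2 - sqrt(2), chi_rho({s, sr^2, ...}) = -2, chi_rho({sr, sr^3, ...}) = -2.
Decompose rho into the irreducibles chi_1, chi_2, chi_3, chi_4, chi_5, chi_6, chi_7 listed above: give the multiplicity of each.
Multiplicities: chi_1: 0, chi_2: 2, chi_3: 2, chi_4: 2, chi_5: 1, chi_6: 0, chi_7: 0.

Working: Use <chi_rho, chi> = (1/|G|) sum_C |C| * chi_rho(C) * conj(chi(C)) with |G| = 16 for each irreducible chi in the table:
  <chi_rho, chi_1> = (1/16)[1*(8)*conj(1) + 1*(4)*conj(1) + 2*(-2 + sqrt(2))*conj(1) + 2*(6)*conj(1) + 2*(-2 - sqrt(2))*conj(1) + 4*(-2)*conj(1) + 4*(-2)*conj(1)]
      = (1/16)[(8) + (4) + (-4 + 2*sqrt(2)) + (12) + (-4 - 2*sqrt(2)) + (-8) + (-8)] = 0/16 = 0
  <chi_rho, chi_2> = (1/16)[1*(8)*conj(1) + 1*(4)*conj(1) + 2*(-2 + sqrt(2))*conj(1) + 2*(6)*conj(1) + 2*(-2 - sqrt(2))*conj(1) + 4*(-2)*conj(-1) + 4*(-2)*conj(-1)]
      = (1/16)[(8) + (4) + (-4 + 2*sqrt(2)) + (12) + (-4 - 2*sqrt(2)) + (8) + (8)] = 32/16 = 2
  <chi_rho, chi_3> = (1/16)[1*(8)*conj(1) + 1*(4)*conj(1) + 2*(-2 + sqrt(2))*conj(-1) + 2*(6)*conj(1) + 2*(-2 - sqrt(2))*conj(-1) + 4*(-2)*conj(1) + 4*(-2)*conj(-1)]
      = (1/16)[(8) + (4) + (4 - 2*sqrt(2)) + (12) + (2*sqrt(2) + 4) + (-8) + (8)] = 32/16 = 2
  <chi_rho, chi_4> = (1/16)[1*(8)*conj(1) + 1*(4)*conj(1) + 2*(-2 + sqrt(2))*conj(-1) + 2*(6)*conj(1) + 2*(-2 - sqrt(2))*conj(-1) + 4*(-2)*conj(-1) + 4*(-2)*conj(1)]
      = (1/16)[(8) + (4) + (4 - 2*sqrt(2)) + (12) + (2*sqrt(2) + 4) + (8) + (-8)] = 32/16 = 2
  <chi_rho, chi_5> = (1/16)[1*(8)*conj(2) + 1*(4)*conj(-2) + 2*(-2 + sqrt(2))*conj(sqrt(2)) + 2*(6)*conj(0) + 2*(-2 - sqrt(2))*conj(-sqrt(2)) + 4*(-2)*conj(0) + 4*(-2)*conj(0)]
      = (1/16)[(16) + (-8) + (4 - 4*sqrt(2)) + (0) + (4 + 4*sqrt(2)) + (0) + (0)] = 16/16 = 1
  <chi_rho, chi_6> = (1/16)[1*(8)*conj(2) + 1*(4)*conj(2) + 2*(-2 + sqrt(2))*conj(0) + 2*(6)*conj(-2) + 2*(-2 - sqrt(2))*conj(0) + 4*(-2)*conj(0) + 4*(-2)*conj(0)]
      = (1/16)[(16) + (8) + (0) + (-24) + (0) + (0) + (0)] = 0/16 = 0
  <chi_rho, chi_7> = (1/16)[1*(8)*conj(2) + 1*(4)*conj(-2) + 2*(-2 + sqrt(2))*conj(-sqrt(2)) + 2*(6)*conj(0) + 2*(-2 - sqrt(2))*conj(sqrt(2)) + 4*(-2)*conj(0) + 4*(-2)*conj(0)]
      = (1/16)[(16) + (-8) + (-4 + 4*sqrt(2)) + (0) + (-4*sqrt(2) - 4) + (0) + (0)] = 0/16 = 0
Dimension check: dim(rho) = sum (mult * dim) = 0*1 + 2*1 + 2*1 + 2*1 + 1*2 + 0*2 + 0*2 = 8 = chi_rho(e) = 8.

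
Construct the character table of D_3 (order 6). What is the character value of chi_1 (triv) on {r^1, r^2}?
Conjugacy classes: {e} of size 1, {r^1, r^2} of size 2, {s, sr, ..., sr^2} of size 3.
Character table:
  irrep \ class              {e} (size 1)  {r^1, r^2} (size 2)  {s, sr, ..., sr^2} (size 3)
  chi_1 (triv)               1             1                    1                          
  chi_2 (sign: r->1, s->-1)  1             1                    -1                         
  chi_3 (2d, j=1)            2             -1                   0                          

Spot check: chi_1 (triv) on {r^1, r^2} = 1.

Derivation: D_3 has order 2*3 = 6 with 3 conjugacy classes, hence 3 irreducibles. Sum of squared dims 1 + 1 + 4 = 6 = |G|. Linear characters come from the abelianisation; the 2-dimensional irreps have character r^k -> 2*cos(2*pi*j*k/3), reflections -> 0.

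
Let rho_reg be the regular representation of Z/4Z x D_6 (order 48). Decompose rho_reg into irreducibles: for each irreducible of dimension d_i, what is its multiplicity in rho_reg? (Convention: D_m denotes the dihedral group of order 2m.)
Each irreducible V_i of dimension d_i appears with multiplicity d_i, i.e. rho_reg = (direct sum over all irreducibles V_i) d_i V_i. The irreducible dimensions for Z/4Z x D_6 are 1, 1, 1, 1, 1, 1, 1, 1, 1, 1, 1, 1, 1, 1, 1, 1, 2, 2, 2, 2, 2, 2, 2, 2: 16 irreducibles of dimension 1, each with multiplicity 1; 8 irreducibles of dimension 2, each with multiplicity 2. Total dimension 16*1*1 + 8*2*2 = 48 = |G|.

Details: General theorem: in the regular representation of a finite group G, each irreducible appears with multiplicity equal to its dimension. Check: dim(rho_reg) = sum d_i^2 = 1 + 1 + 1 + 1 + 1 + 1 + 1 + 1 + 1 + 1 + 1 + 1 + 1 + 1 + 1 + 1 + 4 + 4 + 4 + 4 + 4 + 4 + 4 + 4 = 48 = |G|.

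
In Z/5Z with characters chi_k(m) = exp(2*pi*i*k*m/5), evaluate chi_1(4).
chi_1(4) = zeta_5^4 = exp(-2*I*pi/5)

Reasoning: chi_1(4) = zeta_5^(1*4) = zeta_5^4. Since zeta_5^5 = 1, this equals zeta_5^4 = exp(2*pi*i*4/5) = exp(-2*I*pi/5).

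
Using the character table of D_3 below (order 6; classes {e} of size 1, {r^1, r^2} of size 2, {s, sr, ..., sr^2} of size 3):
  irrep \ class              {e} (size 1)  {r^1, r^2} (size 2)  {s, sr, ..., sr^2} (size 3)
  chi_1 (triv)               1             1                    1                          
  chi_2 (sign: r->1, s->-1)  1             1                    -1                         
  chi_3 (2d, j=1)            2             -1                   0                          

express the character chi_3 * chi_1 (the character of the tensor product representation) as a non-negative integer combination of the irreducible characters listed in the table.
chi_3 tensor chi_1 = chi_3 (all other irreducibles have multiplicity 0).

Reasoning: The character of a tensor product is the pointwise product (chi_3 * chi_1)(C) = chi_3(C) * chi_1(C):
  {e}: (2)*(1), {r^1, r^2}: (-1)*(1), {s, sr, ..., sr^2}: (0)*(1)
so (chi_3 * chi_1) takes values
  {e} -> 2, {r^1, r^2} -> -1, {s, sr, ..., sr^2} -> 0.
Now take the inner product of this character with each irreducible chi from the table, <chi_3*chi_1, chi> = (1/6) sum_C |C| (chi_3*chi_1)(C) conj(chi(C)):
  <chi_3*chi_1, chi_1> = (1/6)[1*(2)*conj(1) + 2*(-1)*conj(1) + 3*(0)*conj(1)]
      = (1/6)[(2) + (-2) + (0)] = 0/6 = 0
  <chi_3*chi_1, chi_2> = (1/6)[1*(2)*conj(1) + 2*(-1)*conj(1) + 3*(0)*conj(-1)]
      = (1/6)[(2) + (-2) + (0)] = 0/6 = 0
  <chi_3*chi_1, chi_3> = (1/6)[1*(2)*conj(2) + 2*(-1)*conj(-1) + 3*(0)*conj(0)]
      = (1/6)[(4) + (2) + (0)] = 6/6 = 1
Hence the multiplicities are chi_3: 1. Dimension check: dim(chi_3)*dim(chi_1) = 2*1 = 2 and sum (mult * dim) = 1*2 = 2.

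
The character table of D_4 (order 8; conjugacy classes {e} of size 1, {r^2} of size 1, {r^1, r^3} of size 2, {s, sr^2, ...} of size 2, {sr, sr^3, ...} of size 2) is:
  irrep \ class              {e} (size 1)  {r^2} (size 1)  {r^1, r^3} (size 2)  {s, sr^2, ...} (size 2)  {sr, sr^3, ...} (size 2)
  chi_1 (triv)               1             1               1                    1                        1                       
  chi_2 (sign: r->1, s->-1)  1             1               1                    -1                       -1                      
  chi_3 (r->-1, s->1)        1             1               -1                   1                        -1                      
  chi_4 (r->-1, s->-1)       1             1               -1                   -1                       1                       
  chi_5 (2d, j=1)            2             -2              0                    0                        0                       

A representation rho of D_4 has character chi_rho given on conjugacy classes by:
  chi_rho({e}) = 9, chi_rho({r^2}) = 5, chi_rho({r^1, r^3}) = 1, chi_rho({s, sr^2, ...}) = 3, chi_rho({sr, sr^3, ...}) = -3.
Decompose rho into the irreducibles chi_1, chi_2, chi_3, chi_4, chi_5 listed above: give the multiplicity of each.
Multiplicities: chi_1: 2, chi_2: 2, chi_3: 3, chi_4: 0, chi_5: 1.

Derivation: Use <chi_rho, chi> = (1/|G|) sum_C |C| * chi_rho(C) * conj(chi(C)) with |G| = 8 for each irreducible chi in the table:
  <chi_rho, chi_1> = (1/8)[1*(9)*conj(1) + 1*(5)*conj(1) + 2*(1)*conj(1) + 2*(3)*conj(1) + 2*(-3)*conj(1)]
      = (1/8)[(9) + (5) + (2) + (6) + (-6)] = 16/8 = 2
  <chi_rho, chi_2> = (1/8)[1*(9)*conj(1) + 1*(5)*conj(1) + 2*(1)*conj(1) + 2*(3)*conj(-1) + 2*(-3)*conj(-1)]
      = (1/8)[(9) + (5) + (2) + (-6) + (6)] = 16/8 = 2
  <chi_rho, chi_3> = (1/8)[1*(9)*conj(1) + 1*(5)*conj(1) + 2*(1)*conj(-1) + 2*(3)*conj(1) + 2*(-3)*conj(-1)]
      = (1/8)[(9) + (5) + (-2) + (6) + (6)] = 24/8 = 3
  <chi_rho, chi_4> = (1/8)[1*(9)*conj(1) + 1*(5)*conj(1) + 2*(1)*conj(-1) + 2*(3)*conj(-1) + 2*(-3)*conj(1)]
      = (1/8)[(9) + (5) + (-2) + (-6) + (-6)] = 0/8 = 0
  <chi_rho, chi_5> = (1/8)[1*(9)*conj(2) + 1*(5)*conj(-2) + 2*(1)*conj(0) + 2*(3)*conj(0) + 2*(-3)*conj(0)]
      = (1/8)[(18) + (-10) + (0) + (0) + (0)] = 8/8 = 1
Dimension check: dim(rho) = sum (mult * dim) = 2*1 + 2*1 + 3*1 + 0*1 + 1*2 = 9 = chi_rho(e) = 9.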